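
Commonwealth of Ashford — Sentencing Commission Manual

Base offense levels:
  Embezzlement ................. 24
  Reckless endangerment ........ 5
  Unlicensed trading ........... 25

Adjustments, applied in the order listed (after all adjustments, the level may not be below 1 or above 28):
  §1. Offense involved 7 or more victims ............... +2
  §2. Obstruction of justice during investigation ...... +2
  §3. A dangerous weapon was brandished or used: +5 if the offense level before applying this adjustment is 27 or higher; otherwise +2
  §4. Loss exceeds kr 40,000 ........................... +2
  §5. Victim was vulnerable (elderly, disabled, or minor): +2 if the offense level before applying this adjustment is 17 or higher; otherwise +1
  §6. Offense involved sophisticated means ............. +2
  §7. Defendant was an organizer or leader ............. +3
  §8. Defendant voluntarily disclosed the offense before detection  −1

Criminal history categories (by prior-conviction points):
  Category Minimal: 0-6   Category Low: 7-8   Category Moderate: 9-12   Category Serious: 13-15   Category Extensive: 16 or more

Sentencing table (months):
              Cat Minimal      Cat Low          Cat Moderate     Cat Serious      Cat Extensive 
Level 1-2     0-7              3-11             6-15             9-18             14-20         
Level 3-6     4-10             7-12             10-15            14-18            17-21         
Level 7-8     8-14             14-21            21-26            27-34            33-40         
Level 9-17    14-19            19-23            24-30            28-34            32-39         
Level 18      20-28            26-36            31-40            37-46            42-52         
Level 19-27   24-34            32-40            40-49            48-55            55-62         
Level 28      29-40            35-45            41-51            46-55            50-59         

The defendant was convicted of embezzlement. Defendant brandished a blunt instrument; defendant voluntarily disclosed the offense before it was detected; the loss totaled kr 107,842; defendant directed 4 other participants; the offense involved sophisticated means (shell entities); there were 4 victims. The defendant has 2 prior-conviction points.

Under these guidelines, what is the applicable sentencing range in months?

Base offense level for embezzlement: 24.
§1 does not apply.
§3 applies (level before this adjustment is 24 < 27, so +2): 24 + 2 = 26.
§4 applies: 26 + 2 = 28.
§5 does not apply.
§6 applies: 28 + 2 = 30.
§7 applies: 30 + 3 = 33.
§8 applies: 33 − 1 = 32.
Level 32 exceeds the maximum of 28; capped at 28.
Final offense level: 28.
Criminal history: 2 prior points → Category Minimal (0-6).
Level 28 falls in the 28 band.
Grid: Level 28 × Category Minimal = 29-40 months.

29-40 months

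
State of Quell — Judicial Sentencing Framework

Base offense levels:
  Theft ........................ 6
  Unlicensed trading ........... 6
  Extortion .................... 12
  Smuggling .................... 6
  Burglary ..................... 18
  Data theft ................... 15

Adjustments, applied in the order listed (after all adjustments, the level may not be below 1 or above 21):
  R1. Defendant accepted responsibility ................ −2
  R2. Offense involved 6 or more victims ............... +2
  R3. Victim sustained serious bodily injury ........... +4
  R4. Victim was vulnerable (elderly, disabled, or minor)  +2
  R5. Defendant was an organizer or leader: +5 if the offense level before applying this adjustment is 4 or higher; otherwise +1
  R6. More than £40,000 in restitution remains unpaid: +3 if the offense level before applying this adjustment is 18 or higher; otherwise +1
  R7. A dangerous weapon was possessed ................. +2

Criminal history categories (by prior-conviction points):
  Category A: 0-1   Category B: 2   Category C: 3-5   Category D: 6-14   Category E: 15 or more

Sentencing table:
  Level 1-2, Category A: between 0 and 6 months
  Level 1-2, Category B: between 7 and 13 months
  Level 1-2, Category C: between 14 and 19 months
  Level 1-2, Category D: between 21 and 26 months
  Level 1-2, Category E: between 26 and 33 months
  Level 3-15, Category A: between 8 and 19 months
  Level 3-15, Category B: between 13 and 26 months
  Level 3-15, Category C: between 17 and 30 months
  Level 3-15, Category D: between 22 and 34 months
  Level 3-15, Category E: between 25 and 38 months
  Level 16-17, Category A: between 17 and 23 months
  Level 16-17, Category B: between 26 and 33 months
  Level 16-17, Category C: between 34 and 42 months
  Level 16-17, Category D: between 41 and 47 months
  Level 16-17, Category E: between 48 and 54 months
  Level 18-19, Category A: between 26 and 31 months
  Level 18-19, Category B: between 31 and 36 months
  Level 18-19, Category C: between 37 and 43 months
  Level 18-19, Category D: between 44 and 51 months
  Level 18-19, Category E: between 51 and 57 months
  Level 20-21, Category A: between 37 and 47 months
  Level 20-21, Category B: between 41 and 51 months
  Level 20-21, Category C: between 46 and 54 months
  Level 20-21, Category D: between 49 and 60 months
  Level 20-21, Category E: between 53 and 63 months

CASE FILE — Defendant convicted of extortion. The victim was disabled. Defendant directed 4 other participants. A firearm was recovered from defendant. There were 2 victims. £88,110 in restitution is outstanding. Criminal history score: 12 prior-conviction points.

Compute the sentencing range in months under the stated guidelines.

49-60 months

Base offense level for extortion: 12.
R2 does not apply.
R4 applies: 12 + 2 = 14.
R5 applies (level before this adjustment is 14 ≥ 4, so +5): 14 + 5 = 19.
R6 applies (level before this adjustment is 19 ≥ 18, so +3): 19 + 3 = 22.
R7 applies: 22 + 2 = 24.
Level 24 exceeds the maximum of 21; capped at 21.
Final offense level: 21.
Criminal history: 12 prior points → Category D (6-14).
Level 21 falls in the 20-21 band.
Grid: Level 20-21 × Category D = 49-60 months.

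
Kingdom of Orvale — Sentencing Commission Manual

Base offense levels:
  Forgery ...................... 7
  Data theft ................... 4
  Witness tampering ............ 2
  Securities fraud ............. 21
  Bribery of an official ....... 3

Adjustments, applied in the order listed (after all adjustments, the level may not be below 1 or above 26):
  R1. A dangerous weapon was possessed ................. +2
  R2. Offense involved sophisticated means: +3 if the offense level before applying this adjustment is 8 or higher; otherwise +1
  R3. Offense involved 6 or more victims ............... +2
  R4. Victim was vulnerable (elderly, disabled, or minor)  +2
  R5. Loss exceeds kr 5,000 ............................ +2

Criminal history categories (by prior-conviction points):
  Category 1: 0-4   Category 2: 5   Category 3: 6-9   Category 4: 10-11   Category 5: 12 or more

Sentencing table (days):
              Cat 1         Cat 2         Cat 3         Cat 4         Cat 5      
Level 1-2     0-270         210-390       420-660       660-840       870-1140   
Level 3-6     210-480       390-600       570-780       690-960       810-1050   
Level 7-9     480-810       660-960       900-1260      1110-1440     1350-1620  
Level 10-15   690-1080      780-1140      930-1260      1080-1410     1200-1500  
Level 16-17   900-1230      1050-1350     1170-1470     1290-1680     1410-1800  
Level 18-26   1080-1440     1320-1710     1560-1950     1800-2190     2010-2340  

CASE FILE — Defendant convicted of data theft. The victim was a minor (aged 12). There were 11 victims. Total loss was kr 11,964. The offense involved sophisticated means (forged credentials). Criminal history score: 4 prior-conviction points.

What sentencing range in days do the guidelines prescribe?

Base offense level for data theft: 4.
R2 applies (level before this adjustment is 4 < 8, so +1): 4 + 1 = 5.
R3 applies: 5 + 2 = 7.
R4 applies: 7 + 2 = 9.
R5 applies: 9 + 2 = 11.
Final offense level: 11.
Criminal history: 4 prior points → Category 1 (0-4).
Level 11 falls in the 10-15 band.
Grid: Level 10-15 × Category 1 = 690-1080 days.

690-1080 days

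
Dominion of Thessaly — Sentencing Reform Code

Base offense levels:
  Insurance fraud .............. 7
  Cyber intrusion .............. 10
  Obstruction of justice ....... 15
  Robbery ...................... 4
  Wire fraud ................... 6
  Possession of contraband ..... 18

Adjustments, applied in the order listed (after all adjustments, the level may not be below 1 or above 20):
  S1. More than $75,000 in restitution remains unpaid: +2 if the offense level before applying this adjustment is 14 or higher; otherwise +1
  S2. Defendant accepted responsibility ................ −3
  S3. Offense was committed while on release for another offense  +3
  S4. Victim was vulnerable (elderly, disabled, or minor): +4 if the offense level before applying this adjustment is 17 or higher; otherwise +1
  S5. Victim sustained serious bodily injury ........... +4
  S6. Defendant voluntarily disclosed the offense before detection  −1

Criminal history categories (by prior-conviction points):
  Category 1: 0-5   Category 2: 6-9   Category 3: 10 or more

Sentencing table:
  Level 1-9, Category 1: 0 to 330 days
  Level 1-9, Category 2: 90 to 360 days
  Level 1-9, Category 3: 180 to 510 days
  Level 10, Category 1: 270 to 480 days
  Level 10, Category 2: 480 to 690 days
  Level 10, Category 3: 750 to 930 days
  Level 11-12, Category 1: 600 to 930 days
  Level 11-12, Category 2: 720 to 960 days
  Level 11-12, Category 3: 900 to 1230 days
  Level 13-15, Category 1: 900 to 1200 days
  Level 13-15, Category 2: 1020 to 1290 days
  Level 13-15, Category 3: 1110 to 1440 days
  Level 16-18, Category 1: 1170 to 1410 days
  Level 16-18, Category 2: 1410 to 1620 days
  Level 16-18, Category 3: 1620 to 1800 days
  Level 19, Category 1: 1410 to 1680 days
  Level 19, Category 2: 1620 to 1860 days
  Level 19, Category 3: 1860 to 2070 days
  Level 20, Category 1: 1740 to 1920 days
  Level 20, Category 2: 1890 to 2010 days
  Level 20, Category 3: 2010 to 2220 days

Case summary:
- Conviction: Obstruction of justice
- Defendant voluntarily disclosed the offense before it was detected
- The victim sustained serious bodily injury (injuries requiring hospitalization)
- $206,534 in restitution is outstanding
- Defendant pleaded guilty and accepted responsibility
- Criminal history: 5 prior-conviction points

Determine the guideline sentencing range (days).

1170-1410 days

Base offense level for obstruction of justice: 15.
S1 applies (level before this adjustment is 15 ≥ 14, so +2): 15 + 2 = 17.
S2 applies: 17 − 3 = 14.
S4 does not apply.
S5 applies: 14 + 4 = 18.
S6 applies: 18 − 1 = 17.
Final offense level: 17.
Criminal history: 5 prior points → Category 1 (0-5).
Level 17 falls in the 16-18 band.
Grid: Level 16-18 × Category 1 = 1170-1410 days.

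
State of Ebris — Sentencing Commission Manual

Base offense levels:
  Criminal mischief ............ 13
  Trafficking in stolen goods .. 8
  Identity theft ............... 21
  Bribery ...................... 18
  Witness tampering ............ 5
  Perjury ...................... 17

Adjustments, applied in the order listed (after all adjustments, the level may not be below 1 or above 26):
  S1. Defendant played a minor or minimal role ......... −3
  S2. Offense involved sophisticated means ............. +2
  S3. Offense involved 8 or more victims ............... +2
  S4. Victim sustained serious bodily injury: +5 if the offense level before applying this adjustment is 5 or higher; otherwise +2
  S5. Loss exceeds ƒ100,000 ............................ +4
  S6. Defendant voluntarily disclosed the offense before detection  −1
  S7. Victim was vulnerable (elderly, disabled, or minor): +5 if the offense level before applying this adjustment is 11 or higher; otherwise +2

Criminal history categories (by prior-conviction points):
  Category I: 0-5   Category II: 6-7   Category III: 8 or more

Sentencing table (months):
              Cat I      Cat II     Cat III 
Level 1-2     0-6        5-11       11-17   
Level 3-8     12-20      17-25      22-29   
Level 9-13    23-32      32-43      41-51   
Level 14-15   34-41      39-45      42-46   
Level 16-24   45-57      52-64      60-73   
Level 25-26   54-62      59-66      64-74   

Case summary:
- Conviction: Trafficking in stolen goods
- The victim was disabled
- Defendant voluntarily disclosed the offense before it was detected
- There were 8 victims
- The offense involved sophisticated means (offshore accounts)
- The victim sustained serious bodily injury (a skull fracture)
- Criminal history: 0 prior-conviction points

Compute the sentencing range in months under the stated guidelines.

45-57 months

Base offense level for trafficking in stolen goods: 8.
S2 applies: 8 + 2 = 10.
S3 applies: 10 + 2 = 12.
S4 applies (level before this adjustment is 12 ≥ 5, so +5): 12 + 5 = 17.
S6 applies: 17 − 1 = 16.
S7 applies (level before this adjustment is 16 ≥ 11, so +5): 16 + 5 = 21.
Final offense level: 21.
Criminal history: 0 prior points → Category I (0-5).
Level 21 falls in the 16-24 band.
Grid: Level 16-24 × Category I = 45-57 months.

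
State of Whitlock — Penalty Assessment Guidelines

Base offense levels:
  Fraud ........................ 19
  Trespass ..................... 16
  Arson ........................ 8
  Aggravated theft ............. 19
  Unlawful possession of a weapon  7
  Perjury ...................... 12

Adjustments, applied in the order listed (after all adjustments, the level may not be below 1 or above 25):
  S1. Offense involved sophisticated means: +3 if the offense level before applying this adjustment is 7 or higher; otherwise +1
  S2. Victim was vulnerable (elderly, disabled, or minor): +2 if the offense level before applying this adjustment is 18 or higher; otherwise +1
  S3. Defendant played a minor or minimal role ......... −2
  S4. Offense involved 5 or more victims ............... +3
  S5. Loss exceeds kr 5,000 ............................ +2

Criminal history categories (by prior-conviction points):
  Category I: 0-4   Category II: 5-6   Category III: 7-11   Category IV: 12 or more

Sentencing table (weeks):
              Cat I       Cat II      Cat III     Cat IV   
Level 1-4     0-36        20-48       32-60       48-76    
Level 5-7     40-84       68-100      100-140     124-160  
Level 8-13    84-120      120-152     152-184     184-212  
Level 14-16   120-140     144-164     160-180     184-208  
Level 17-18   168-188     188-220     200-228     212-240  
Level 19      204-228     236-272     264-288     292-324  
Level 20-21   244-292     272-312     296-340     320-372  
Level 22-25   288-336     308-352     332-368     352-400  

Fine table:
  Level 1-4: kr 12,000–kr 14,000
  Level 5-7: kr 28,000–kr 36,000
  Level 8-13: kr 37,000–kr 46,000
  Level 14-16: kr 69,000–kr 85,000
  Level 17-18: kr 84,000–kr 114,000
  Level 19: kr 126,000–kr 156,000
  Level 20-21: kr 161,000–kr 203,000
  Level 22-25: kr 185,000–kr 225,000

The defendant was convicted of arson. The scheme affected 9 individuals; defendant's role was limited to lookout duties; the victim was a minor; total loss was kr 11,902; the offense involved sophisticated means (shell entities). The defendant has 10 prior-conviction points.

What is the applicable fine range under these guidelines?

Base offense level for arson: 8.
S1 applies (level before this adjustment is 8 ≥ 7, so +3): 8 + 3 = 11.
S2 applies (level before this adjustment is 11 < 18, so +1): 11 + 1 = 12.
S3 applies: 12 − 2 = 10.
S4 applies: 10 + 3 = 13.
S5 applies: 13 + 2 = 15.
Final offense level: 15.
Level 15 falls in the 14-16 band.
Fine table: Level 14-16 → kr 69,000–kr 85,000.

kr 69,000–kr 85,000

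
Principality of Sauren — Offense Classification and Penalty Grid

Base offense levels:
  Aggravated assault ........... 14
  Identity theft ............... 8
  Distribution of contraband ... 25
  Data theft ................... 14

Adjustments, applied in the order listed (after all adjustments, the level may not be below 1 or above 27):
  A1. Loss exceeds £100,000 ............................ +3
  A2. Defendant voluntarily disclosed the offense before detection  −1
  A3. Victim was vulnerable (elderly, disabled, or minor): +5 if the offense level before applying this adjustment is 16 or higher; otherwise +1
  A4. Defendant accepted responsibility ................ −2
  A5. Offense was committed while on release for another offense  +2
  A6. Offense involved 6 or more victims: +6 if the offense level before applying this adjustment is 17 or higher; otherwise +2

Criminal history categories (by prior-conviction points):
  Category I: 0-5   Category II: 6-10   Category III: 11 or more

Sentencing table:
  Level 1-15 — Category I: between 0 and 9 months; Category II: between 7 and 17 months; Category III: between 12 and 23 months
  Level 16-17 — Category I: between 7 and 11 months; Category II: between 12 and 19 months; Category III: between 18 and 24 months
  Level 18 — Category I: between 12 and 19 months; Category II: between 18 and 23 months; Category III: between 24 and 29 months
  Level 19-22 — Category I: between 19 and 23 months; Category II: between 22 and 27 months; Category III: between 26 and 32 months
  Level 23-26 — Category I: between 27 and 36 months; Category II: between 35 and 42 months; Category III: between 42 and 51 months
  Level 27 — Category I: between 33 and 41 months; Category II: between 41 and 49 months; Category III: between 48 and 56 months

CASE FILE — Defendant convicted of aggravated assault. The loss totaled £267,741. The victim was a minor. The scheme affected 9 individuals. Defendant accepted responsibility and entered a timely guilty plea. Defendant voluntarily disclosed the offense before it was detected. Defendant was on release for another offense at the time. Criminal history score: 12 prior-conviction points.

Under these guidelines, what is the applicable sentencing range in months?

Base offense level for aggravated assault: 14.
A1 applies: 14 + 3 = 17.
A2 applies: 17 − 1 = 16.
A3 applies (level before this adjustment is 16 ≥ 16, so +5): 16 + 5 = 21.
A4 applies: 21 − 2 = 19.
A5 applies: 19 + 2 = 21.
A6 applies (level before this adjustment is 21 ≥ 17, so +6): 21 + 6 = 27.
Final offense level: 27.
Criminal history: 12 prior points → Category III (11+).
Level 27 falls in the 27 band.
Grid: Level 27 × Category III = 48-56 months.

48-56 months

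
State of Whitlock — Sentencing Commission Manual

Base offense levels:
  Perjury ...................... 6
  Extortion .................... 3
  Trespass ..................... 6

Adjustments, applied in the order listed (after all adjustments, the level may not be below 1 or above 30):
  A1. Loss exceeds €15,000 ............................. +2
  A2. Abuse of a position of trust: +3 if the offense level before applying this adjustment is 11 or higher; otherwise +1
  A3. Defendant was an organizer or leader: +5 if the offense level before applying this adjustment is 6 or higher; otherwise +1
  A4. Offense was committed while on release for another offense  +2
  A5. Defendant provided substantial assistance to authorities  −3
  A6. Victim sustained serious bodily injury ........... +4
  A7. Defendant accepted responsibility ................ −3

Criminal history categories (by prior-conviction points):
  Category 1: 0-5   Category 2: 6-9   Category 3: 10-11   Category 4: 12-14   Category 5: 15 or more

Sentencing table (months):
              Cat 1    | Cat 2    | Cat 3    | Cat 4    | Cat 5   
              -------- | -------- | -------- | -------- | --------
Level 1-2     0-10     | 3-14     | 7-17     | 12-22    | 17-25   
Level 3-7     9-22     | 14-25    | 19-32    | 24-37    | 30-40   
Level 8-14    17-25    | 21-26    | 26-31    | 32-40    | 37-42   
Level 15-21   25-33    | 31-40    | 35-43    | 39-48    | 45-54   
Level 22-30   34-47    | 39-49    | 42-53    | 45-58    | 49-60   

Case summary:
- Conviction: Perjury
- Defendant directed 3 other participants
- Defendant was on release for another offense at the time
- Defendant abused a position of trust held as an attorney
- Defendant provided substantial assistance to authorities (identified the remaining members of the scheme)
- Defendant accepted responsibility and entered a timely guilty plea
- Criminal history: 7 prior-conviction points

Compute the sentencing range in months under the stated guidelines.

Base offense level for perjury: 6.
A1 does not apply.
A2 applies (level before this adjustment is 6 < 11, so +1): 6 + 1 = 7.
A3 applies (level before this adjustment is 7 ≥ 6, so +5): 7 + 5 = 12.
A4 applies: 12 + 2 = 14.
A5 applies: 14 − 3 = 11.
A7 applies: 11 − 3 = 8.
Final offense level: 8.
Criminal history: 7 prior points → Category 2 (6-9).
Level 8 falls in the 8-14 band.
Grid: Level 8-14 × Category 2 = 21-26 months.

21-26 months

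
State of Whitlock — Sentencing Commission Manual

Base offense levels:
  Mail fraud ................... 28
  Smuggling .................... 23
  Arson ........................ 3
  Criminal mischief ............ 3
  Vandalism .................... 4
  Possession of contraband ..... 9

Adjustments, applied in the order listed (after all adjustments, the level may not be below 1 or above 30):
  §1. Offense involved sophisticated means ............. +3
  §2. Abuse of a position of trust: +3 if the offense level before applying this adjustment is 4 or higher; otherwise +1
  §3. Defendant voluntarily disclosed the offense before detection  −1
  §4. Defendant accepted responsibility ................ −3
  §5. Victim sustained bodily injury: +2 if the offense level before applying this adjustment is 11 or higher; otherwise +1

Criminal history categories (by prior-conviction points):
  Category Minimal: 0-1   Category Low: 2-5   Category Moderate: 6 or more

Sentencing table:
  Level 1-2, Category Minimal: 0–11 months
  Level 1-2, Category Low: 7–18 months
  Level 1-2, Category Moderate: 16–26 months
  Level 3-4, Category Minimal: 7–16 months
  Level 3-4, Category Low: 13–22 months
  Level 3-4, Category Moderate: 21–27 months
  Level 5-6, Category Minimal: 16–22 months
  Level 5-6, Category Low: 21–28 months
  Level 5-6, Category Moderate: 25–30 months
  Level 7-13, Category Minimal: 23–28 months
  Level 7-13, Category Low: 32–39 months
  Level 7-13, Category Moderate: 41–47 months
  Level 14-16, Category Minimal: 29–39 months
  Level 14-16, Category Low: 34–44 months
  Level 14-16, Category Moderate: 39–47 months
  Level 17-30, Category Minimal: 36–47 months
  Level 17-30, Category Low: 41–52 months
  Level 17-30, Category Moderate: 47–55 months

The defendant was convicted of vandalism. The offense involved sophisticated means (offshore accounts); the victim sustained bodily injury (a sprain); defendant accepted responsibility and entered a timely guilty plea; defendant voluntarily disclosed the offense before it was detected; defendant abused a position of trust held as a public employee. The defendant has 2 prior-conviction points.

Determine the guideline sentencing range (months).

Base offense level for vandalism: 4.
§1 applies: 4 + 3 = 7.
§2 applies (level before this adjustment is 7 ≥ 4, so +3): 7 + 3 = 10.
§3 applies: 10 − 1 = 9.
§4 applies: 9 − 3 = 6.
§5 applies (level before this adjustment is 6 < 11, so +1): 6 + 1 = 7.
Final offense level: 7.
Criminal history: 2 prior points → Category Low (2-5).
Level 7 falls in the 7-13 band.
Grid: Level 7-13 × Category Low = 32-39 months.

32-39 months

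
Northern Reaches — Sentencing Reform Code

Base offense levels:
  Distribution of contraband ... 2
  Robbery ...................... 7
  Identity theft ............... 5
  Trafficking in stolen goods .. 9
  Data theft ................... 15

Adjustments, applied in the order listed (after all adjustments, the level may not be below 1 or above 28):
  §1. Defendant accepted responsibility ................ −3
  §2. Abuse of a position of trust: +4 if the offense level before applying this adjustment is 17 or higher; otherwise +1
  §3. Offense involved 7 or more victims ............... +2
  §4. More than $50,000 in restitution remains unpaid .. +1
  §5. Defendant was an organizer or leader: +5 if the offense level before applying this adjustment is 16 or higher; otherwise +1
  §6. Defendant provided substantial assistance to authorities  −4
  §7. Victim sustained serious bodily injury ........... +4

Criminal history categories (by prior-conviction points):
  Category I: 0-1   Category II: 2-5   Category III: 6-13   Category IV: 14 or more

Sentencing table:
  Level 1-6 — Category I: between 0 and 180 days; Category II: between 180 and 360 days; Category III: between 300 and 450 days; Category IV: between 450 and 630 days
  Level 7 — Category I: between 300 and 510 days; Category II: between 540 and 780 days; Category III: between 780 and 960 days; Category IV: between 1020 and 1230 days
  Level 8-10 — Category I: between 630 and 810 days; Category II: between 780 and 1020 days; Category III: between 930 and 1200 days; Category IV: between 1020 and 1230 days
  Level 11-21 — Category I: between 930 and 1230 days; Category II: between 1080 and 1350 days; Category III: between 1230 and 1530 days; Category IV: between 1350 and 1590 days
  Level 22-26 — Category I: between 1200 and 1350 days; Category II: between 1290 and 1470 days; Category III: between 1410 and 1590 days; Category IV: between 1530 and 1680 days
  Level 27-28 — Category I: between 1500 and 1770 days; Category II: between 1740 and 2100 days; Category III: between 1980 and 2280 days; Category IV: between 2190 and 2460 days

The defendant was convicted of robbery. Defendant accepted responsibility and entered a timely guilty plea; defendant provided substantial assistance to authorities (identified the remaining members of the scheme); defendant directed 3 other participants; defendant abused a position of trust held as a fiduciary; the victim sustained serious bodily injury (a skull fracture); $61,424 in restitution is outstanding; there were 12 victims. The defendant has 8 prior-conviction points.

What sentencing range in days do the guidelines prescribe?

Base offense level for robbery: 7.
§1 applies: 7 − 3 = 4.
§2 applies (level before this adjustment is 4 < 17, so +1): 4 + 1 = 5.
§3 applies: 5 + 2 = 7.
§4 applies: 7 + 1 = 8.
§5 applies (level before this adjustment is 8 < 16, so +1): 8 + 1 = 9.
§6 applies: 9 − 4 = 5.
§7 applies: 5 + 4 = 9.
Final offense level: 9.
Criminal history: 8 prior points → Category III (6-13).
Level 9 falls in the 8-10 band.
Grid: Level 8-10 × Category III = 930-1200 days.

930-1200 days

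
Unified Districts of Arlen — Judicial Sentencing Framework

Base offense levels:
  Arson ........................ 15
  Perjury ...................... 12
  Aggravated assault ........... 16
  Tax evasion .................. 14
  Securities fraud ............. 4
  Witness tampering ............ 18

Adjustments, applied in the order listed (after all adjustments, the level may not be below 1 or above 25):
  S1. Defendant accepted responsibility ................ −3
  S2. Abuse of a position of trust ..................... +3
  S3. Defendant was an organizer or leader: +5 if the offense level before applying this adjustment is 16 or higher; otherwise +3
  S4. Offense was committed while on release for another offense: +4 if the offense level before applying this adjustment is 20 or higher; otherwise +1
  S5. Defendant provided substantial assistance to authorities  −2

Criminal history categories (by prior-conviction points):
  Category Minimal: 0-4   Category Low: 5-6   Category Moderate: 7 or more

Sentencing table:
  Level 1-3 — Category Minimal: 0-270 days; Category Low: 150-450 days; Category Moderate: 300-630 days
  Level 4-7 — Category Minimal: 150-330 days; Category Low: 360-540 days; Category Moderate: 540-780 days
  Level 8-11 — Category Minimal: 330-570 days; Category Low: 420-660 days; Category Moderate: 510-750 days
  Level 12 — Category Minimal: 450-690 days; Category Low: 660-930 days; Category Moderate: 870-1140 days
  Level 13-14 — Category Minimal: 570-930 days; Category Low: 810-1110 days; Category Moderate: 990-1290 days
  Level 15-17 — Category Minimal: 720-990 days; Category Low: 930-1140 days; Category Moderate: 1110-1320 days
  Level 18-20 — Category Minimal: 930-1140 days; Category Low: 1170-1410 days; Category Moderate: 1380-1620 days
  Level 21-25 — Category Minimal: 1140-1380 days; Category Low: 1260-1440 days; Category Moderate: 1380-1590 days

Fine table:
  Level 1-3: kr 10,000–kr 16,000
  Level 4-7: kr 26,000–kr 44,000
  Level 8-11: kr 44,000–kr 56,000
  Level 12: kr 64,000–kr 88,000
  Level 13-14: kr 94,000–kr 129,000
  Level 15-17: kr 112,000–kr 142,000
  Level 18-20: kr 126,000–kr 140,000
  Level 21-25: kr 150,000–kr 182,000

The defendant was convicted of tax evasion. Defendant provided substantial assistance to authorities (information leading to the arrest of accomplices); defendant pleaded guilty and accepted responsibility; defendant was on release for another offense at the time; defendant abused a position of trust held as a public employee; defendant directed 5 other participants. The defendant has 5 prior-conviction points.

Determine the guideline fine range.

kr 112,000–kr 142,000

Base offense level for tax evasion: 14.
S1 applies: 14 − 3 = 11.
S2 applies: 11 + 3 = 14.
S3 applies (level before this adjustment is 14 < 16, so +3): 14 + 3 = 17.
S4 applies (level before this adjustment is 17 < 20, so +1): 17 + 1 = 18.
S5 applies: 18 − 2 = 16.
Final offense level: 16.
Level 16 falls in the 15-17 band.
Fine table: Level 15-17 → kr 112,000–kr 142,000.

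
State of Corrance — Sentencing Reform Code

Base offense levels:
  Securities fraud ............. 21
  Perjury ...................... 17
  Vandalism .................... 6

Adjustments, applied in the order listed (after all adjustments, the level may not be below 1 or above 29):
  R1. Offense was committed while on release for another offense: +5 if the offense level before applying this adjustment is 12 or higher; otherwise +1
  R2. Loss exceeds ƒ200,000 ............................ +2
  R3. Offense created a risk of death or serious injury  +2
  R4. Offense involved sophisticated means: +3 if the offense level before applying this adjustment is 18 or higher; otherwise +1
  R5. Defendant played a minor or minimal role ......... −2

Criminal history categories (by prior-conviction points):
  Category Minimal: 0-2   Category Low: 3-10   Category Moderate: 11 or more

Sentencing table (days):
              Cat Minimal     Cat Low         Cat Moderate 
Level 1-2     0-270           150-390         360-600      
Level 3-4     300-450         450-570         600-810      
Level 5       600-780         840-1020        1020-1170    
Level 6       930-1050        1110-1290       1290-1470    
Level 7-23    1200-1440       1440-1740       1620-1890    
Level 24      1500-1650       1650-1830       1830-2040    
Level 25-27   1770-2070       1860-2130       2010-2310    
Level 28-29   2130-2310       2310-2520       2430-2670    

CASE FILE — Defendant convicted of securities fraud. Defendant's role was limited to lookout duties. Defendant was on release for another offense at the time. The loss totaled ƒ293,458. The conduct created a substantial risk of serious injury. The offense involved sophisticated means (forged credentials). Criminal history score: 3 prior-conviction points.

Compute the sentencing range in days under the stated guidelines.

Base offense level for securities fraud: 21.
R1 applies (level before this adjustment is 21 ≥ 12, so +5): 21 + 5 = 26.
R2 applies: 26 + 2 = 28.
R3 applies: 28 + 2 = 30.
R4 applies (level before this adjustment is 30 ≥ 18, so +3): 30 + 3 = 33.
R5 applies: 33 − 2 = 31.
Level 31 exceeds the maximum of 29; capped at 29.
Final offense level: 29.
Criminal history: 3 prior points → Category Low (3-10).
Level 29 falls in the 28-29 band.
Grid: Level 28-29 × Category Low = 2310-2520 days.

2310-2520 days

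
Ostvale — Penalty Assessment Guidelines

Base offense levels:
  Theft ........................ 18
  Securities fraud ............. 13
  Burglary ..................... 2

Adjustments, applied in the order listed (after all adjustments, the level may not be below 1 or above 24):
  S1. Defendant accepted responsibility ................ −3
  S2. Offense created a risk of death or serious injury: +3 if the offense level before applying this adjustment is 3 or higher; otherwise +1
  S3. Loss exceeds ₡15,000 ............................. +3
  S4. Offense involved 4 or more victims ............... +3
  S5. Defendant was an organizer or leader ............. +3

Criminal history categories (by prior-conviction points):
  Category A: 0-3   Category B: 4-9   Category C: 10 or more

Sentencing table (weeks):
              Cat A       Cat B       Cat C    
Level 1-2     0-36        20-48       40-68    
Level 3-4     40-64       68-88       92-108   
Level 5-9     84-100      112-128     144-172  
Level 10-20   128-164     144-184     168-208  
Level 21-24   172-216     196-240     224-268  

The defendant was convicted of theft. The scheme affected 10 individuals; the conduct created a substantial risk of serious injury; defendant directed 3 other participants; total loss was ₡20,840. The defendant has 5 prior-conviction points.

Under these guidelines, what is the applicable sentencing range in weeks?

Base offense level for theft: 18.
S1 does not apply.
S2 applies (level before this adjustment is 18 ≥ 3, so +3): 18 + 3 = 21.
S3 applies: 21 + 3 = 24.
S4 applies: 24 + 3 = 27.
S5 applies: 27 + 3 = 30.
Level 30 exceeds the maximum of 24; capped at 24.
Final offense level: 24.
Criminal history: 5 prior points → Category B (4-9).
Level 24 falls in the 21-24 band.
Grid: Level 21-24 × Category B = 196-240 weeks.

196-240 weeks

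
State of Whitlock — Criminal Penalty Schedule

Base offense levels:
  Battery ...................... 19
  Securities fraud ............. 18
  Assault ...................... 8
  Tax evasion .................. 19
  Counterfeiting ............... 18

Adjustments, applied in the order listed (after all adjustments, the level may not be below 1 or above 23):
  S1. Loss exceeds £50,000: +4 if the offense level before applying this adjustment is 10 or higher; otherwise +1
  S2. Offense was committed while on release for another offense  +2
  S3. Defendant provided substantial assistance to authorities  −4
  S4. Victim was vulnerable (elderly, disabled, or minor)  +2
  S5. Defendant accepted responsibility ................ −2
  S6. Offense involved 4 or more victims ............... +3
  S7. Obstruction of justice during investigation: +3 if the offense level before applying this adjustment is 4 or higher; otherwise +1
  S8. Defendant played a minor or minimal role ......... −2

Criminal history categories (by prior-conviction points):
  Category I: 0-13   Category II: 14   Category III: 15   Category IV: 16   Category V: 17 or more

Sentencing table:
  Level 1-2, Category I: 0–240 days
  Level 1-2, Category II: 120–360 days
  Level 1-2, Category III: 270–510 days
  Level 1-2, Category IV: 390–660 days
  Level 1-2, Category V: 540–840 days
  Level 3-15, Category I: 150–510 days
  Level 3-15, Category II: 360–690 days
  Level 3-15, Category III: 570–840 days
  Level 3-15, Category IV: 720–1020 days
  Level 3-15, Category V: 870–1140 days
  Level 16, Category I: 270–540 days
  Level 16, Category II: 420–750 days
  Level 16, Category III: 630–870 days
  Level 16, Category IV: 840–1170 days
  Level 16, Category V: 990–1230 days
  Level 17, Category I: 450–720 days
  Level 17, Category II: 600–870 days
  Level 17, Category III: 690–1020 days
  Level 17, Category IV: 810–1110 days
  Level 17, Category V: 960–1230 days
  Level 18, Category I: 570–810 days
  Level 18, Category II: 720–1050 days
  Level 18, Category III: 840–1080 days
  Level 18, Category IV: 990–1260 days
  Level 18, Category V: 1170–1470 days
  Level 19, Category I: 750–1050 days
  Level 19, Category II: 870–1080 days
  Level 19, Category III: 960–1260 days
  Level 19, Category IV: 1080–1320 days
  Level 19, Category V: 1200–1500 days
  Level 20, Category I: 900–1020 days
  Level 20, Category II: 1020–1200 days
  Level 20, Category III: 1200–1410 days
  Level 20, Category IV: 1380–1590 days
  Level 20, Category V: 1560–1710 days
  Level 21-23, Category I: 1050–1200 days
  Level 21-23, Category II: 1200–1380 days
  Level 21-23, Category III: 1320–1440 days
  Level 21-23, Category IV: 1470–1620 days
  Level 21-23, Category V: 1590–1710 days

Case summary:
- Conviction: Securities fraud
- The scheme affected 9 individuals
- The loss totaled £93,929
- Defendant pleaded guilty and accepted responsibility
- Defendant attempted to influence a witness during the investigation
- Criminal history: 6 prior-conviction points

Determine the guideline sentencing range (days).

Base offense level for securities fraud: 18.
S1 applies (level before this adjustment is 18 ≥ 10, so +4): 18 + 4 = 22.
S2 does not apply.
S3 does not apply.
S4 does not apply.
S5 applies: 22 − 2 = 20.
S6 applies: 20 + 3 = 23.
S7 applies (level before this adjustment is 23 ≥ 4, so +3): 23 + 3 = 26.
Level 26 exceeds the maximum of 23; capped at 23.
Final offense level: 23.
Criminal history: 6 prior points → Category I (0-13).
Level 23 falls in the 21-23 band.
Grid: Level 21-23 × Category I = 1050-1200 days.

1050-1200 days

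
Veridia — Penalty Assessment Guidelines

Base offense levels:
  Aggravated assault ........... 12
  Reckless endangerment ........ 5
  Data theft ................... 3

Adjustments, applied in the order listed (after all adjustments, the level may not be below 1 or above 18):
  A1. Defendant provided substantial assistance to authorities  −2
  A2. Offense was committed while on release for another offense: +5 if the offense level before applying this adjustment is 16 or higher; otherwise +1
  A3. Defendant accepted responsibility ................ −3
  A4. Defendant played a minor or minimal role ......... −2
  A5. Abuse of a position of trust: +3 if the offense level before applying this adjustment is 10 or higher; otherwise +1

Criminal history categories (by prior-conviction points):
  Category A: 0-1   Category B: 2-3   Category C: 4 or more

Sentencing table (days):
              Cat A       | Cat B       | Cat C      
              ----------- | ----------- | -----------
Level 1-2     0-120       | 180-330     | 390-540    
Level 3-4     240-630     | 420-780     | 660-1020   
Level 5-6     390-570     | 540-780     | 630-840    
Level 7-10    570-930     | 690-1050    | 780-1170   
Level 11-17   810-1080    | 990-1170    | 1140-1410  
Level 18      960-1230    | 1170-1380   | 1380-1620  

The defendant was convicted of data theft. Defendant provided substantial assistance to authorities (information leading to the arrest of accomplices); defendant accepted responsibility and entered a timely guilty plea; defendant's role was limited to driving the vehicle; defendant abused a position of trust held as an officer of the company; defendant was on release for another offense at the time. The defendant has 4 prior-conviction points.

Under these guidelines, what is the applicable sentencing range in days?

390-540 days

Base offense level for data theft: 3.
A1 applies: 3 − 2 = 1.
A2 applies (level before this adjustment is 1 < 16, so +1): 1 + 1 = 2.
A3 applies: 2 − 3 = -1.
A4 applies: -1 − 2 = -3.
A5 applies (level before this adjustment is -3 < 10, so +1): -3 + 1 = -2.
Level -2 is below the minimum of 1; floored at 1.
Final offense level: 1.
Criminal history: 4 prior points → Category C (4+).
Level 1 falls in the 1-2 band.
Grid: Level 1-2 × Category C = 390-540 days.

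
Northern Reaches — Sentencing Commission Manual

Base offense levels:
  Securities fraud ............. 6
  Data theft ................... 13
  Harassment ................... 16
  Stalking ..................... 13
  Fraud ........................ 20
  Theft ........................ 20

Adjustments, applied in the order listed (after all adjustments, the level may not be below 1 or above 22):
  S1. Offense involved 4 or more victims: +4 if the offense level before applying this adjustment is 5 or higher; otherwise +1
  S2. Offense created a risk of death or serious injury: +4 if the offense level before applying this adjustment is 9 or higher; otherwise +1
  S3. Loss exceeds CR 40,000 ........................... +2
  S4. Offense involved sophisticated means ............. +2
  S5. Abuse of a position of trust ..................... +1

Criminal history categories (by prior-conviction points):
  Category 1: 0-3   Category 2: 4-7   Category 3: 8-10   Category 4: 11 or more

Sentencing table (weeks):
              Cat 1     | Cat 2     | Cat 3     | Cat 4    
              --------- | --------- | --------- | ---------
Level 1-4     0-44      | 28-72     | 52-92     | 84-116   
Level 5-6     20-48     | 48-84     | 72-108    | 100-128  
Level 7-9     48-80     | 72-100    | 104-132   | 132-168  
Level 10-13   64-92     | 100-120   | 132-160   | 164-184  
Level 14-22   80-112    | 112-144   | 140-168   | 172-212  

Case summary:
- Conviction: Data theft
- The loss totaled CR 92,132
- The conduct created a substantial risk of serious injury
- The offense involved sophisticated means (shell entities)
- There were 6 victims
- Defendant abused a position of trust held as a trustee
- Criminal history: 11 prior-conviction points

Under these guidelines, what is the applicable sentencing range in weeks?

172-212 weeks

Base offense level for data theft: 13.
S1 applies (level before this adjustment is 13 ≥ 5, so +4): 13 + 4 = 17.
S2 applies (level before this adjustment is 17 ≥ 9, so +4): 17 + 4 = 21.
S3 applies: 21 + 2 = 23.
S4 applies: 23 + 2 = 25.
S5 applies: 25 + 1 = 26.
Level 26 exceeds the maximum of 22; capped at 22.
Final offense level: 22.
Criminal history: 11 prior points → Category 4 (11+).
Level 22 falls in the 14-22 band.
Grid: Level 14-22 × Category 4 = 172-212 weeks.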